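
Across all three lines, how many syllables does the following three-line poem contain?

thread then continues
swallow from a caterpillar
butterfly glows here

Line 1: thread(1) + then(1) + continues(3) = 5
Line 2: swallow(2) + from(1) + a(1) + caterpillar(4) = 8
Line 3: butterfly(3) + glows(1) + here(1) = 5
Total: 5 + 8 + 5 = 18

18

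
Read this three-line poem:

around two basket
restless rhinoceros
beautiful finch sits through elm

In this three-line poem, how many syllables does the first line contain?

5

The first line: "around two basket": 2+1+2 = 5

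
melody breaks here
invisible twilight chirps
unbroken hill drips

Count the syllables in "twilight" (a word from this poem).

2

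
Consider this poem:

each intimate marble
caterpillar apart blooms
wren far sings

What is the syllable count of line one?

Line one: "each intimate marble": 1+3+2 = 6

6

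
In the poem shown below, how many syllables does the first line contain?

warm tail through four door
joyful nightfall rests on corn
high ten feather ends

The first line: warm(1) + tail(1) + through(1) + four(1) + door(1) = 5

5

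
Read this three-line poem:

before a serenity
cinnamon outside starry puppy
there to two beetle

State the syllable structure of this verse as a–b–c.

7–9–5

Line 1: "before a serenity": 2+1+4 = 7
Line 2: "cinnamon outside starry puppy": 3+2+2+2 = 9
Line 3: "there to two beetle": 1+1+1+2 = 5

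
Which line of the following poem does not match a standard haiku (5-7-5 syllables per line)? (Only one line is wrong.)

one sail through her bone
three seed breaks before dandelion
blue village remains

The second line

Line 1: one (1), sail (1), through (1), her (1), bone (1) → 5 ✓
Line 2: three (1), seed (1), breaks (1), before (2), dandelion (4) → 9 (expected 7)
Line 3: blue (1), village (2), remains (2) → 5 ✓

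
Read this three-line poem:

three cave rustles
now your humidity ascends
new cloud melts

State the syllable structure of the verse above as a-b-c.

4-8-3

Line 1: "three cave rustles": 1+1+2 = 4
Line 2: "now your humidity ascends": 1+1+4+2 = 8
Line 3: "new cloud melts": 1+1+1 = 3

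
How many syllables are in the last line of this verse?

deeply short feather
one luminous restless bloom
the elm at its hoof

The last line: "the elm at its hoof": 1+1+1+1+1 = 5

5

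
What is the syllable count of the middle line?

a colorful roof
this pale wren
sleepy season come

3

The middle line: this(1) + pale(1) + wren(1) = 3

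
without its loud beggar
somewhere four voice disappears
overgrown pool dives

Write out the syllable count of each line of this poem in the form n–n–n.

Line 1: without (2), its (1), loud (1), beggar (2) → 6
Line 2: somewhere (2), four (1), voice (1), disappears (3) → 7
Line 3: overgrown (3), pool (1), dives (1) → 5

6–7–5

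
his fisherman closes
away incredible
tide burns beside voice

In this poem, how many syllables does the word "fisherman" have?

"fisherman" has 3 syllables.

3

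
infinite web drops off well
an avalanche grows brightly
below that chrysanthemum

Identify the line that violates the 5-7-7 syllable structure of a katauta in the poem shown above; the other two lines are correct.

Line 1: infinite (3), web (1), drops (1), off (1), well (1) → 7 (expected 5)
Line 2: an (1), avalanche (3), grows (1), brightly (2) → 7 ✓
Line 3: below (2), that (1), chrysanthemum (4) → 7 ✓

Line 1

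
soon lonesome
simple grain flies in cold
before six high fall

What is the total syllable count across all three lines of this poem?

Line 1: soon (1), lonesome (2) → 3
Line 2: simple (2), grain (1), flies (1), in (1), cold (1) → 6
Line 3: before (2), six (1), high (1), fall (1) → 5
Total: 3 + 6 + 5 = 14

14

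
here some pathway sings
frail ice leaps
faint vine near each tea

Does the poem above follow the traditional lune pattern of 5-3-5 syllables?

Line 1: here(1) + some(1) + pathway(2) + sings(1) = 5 ✓
Line 2: frail(1) + ice(1) + leaps(1) = 3 ✓
Line 3: faint(1) + vine(1) + near(1) + each(1) + tea(1) = 5 ✓

Yes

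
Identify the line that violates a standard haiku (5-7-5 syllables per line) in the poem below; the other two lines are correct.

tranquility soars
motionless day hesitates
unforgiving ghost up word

Line 1: "tranquility soars": 4+1 = 5 ✓
Line 2: "motionless day hesitates": 3+1+3 = 7 ✓
Line 3: "unforgiving ghost up word": 4+1+1+1 = 7 (expected 5)

The third line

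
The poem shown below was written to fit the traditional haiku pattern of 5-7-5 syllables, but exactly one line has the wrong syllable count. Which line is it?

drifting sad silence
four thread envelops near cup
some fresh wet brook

Line 3

Line 1: "drifting sad silence": 2+1+2 = 5 ✓
Line 2: "four thread envelops near cup": 1+1+3+1+1 = 7 ✓
Line 3: "some fresh wet brook": 1+1+1+1 = 4 (expected 5)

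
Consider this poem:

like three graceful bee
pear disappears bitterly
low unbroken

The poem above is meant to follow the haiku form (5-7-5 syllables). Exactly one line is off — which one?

The third line

Line 1: "like three graceful bee": 1+1+2+1 = 5 ✓
Line 2: "pear disappears bitterly": 1+3+3 = 7 ✓
Line 3: "low unbroken": 1+3 = 4 (expected 5)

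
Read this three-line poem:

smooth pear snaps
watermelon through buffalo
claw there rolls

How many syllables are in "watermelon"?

4

"watermelon" has 4 syllables.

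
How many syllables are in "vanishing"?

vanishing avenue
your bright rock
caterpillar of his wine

3

"vanishing" has 3 syllables.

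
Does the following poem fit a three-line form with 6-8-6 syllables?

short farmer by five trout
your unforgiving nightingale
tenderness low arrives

Yes

Line 1: short (1), farmer (2), by (1), five (1), trout (1) → 6 ✓
Line 2: your (1), unforgiving (4), nightingale (3) → 8 ✓
Line 3: tenderness (3), low (1), arrives (2) → 6 ✓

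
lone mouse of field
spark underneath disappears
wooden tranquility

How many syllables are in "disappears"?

3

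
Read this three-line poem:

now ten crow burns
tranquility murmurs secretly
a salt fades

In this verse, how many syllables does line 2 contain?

Line 2: tranquility(4) + murmurs(2) + secretly(3) = 9

9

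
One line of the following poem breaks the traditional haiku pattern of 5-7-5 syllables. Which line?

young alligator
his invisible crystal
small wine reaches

Line 3

Line 1: "young alligator": 1+4 = 5 ✓
Line 2: "his invisible crystal": 1+4+2 = 7 ✓
Line 3: "small wine reaches": 1+1+2 = 4 (expected 5)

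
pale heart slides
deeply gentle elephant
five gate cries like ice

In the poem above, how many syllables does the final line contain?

The final line: "five gate cries like ice": 1+1+1+1+1 = 5

5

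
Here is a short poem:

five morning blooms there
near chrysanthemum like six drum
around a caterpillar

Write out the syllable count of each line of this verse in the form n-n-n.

Line 1: five(1) + morning(2) + blooms(1) + there(1) = 5
Line 2: near(1) + chrysanthemum(4) + like(1) + six(1) + drum(1) = 8
Line 3: around(2) + a(1) + caterpillar(4) = 7

5-8-7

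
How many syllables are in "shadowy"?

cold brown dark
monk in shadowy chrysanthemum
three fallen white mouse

"shadowy" has 3 syllables.

3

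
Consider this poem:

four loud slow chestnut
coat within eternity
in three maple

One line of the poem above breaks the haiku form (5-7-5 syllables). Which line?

The third line

Line 1: four (1), loud (1), slow (1), chestnut (2) → 5 ✓
Line 2: coat (1), within (2), eternity (4) → 7 ✓
Line 3: in (1), three (1), maple (2) → 4 (expected 5)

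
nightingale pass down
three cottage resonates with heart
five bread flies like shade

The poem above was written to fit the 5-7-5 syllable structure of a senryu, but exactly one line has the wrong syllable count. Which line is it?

Line 2

Line 1: "nightingale pass down": 3+1+1 = 5 ✓
Line 2: "three cottage resonates with heart": 1+2+3+1+1 = 8 (expected 7)
Line 3: "five bread flies like shade": 1+1+1+1+1 = 5 ✓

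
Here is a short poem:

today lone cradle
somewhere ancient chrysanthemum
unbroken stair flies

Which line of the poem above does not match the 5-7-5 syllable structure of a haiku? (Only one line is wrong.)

Line 2

Line 1: "today lone cradle": 2+1+2 = 5 ✓
Line 2: "somewhere ancient chrysanthemum": 2+2+4 = 8 (expected 7)
Line 3: "unbroken stair flies": 3+1+1 = 5 ✓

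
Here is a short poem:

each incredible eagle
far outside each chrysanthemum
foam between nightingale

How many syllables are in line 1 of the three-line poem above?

7

Line 1: each(1) + incredible(4) + eagle(2) = 7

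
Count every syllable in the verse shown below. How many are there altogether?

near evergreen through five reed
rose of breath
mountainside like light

15

Line 1: "near evergreen through five reed": 1+3+1+1+1 = 7
Line 2: "rose of breath": 1+1+1 = 3
Line 3: "mountainside like light": 3+1+1 = 5
Total: 7 + 3 + 5 = 15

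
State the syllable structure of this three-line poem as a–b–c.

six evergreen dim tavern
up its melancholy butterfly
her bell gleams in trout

7–9–5

Line 1: six(1) + evergreen(3) + dim(1) + tavern(2) = 7
Line 2: up(1) + its(1) + melancholy(4) + butterfly(3) = 9
Line 3: her(1) + bell(1) + gleams(1) + in(1) + trout(1) = 5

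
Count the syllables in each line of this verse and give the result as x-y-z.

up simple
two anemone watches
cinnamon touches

Line 1: up(1) + simple(2) = 3
Line 2: two(1) + anemone(4) + watches(2) = 7
Line 3: cinnamon(3) + touches(2) = 5

3-7-5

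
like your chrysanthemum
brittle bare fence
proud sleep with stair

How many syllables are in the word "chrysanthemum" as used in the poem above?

4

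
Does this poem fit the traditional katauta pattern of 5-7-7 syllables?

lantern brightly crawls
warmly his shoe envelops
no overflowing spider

Yes

Line 1: lantern (2), brightly (2), crawls (1) → 5 ✓
Line 2: warmly (2), his (1), shoe (1), envelops (3) → 7 ✓
Line 3: no (1), overflowing (4), spider (2) → 7 ✓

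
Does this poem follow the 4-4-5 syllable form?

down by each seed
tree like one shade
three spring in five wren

Yes

Line 1: "down by each seed": 1+1+1+1 = 4 ✓
Line 2: "tree like one shade": 1+1+1+1 = 4 ✓
Line 3: "three spring in five wren": 1+1+1+1+1 = 5 ✓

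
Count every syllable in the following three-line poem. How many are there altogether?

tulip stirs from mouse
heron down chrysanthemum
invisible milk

17

Line 1: tulip(2) + stirs(1) + from(1) + mouse(1) = 5
Line 2: heron(2) + down(1) + chrysanthemum(4) = 7
Line 3: invisible(4) + milk(1) = 5
Total: 5 + 7 + 5 = 17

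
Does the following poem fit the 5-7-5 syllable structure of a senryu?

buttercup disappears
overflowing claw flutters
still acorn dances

Line 1: buttercup (3), disappears (3) → 6 (expected 5)
Line 2: overflowing (4), claw (1), flutters (2) → 7 ✓
Line 3: still (1), acorn (2), dances (2) → 5 ✓

No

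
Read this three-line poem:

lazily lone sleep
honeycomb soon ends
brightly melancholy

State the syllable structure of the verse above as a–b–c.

5–5–6

Line 1: lazily(3) + lone(1) + sleep(1) = 5
Line 2: honeycomb(3) + soon(1) + ends(1) = 5
Line 3: brightly(2) + melancholy(4) = 6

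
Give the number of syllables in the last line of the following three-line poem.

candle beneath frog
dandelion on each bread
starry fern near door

The last line: "starry fern near door": 2+1+1+1 = 5

5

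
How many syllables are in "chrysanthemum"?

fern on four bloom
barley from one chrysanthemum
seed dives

4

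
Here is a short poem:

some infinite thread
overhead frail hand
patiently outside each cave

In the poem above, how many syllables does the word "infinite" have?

"infinite" has 3 syllables.

3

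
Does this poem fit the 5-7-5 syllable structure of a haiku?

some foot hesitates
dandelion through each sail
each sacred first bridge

Line 1: some (1), foot (1), hesitates (3) → 5 ✓
Line 2: dandelion (4), through (1), each (1), sail (1) → 7 ✓
Line 3: each (1), sacred (2), first (1), bridge (1) → 5 ✓

Yes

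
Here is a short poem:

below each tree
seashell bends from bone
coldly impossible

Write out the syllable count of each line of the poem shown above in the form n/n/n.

Line 1: below (2), each (1), tree (1) → 4
Line 2: seashell (2), bends (1), from (1), bone (1) → 5
Line 3: coldly (2), impossible (4) → 6

4/5/6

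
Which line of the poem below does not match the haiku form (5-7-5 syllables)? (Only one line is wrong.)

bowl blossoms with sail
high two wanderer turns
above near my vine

The second line

Line 1: bowl(1) + blossoms(2) + with(1) + sail(1) = 5 ✓
Line 2: high(1) + two(1) + wanderer(3) + turns(1) = 6 (expected 7)
Line 3: above(2) + near(1) + my(1) + vine(1) = 5 ✓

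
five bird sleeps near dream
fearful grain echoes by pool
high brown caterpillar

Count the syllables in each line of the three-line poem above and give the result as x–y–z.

5–7–6

Line 1: "five bird sleeps near dream": 1+1+1+1+1 = 5
Line 2: "fearful grain echoes by pool": 2+1+2+1+1 = 7
Line 3: "high brown caterpillar": 1+1+4 = 6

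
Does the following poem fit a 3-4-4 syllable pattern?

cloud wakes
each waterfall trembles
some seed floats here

No

Line 1: cloud (1), wakes (1) → 2 (expected 3)
Line 2: each (1), waterfall (3), trembles (2) → 6 (expected 4)
Line 3: some (1), seed (1), floats (1), here (1) → 4 ✓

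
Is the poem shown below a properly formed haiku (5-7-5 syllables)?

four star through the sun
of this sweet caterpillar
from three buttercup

Yes

Line 1: four (1), star (1), through (1), the (1), sun (1) → 5 ✓
Line 2: of (1), this (1), sweet (1), caterpillar (4) → 7 ✓
Line 3: from (1), three (1), buttercup (3) → 5 ✓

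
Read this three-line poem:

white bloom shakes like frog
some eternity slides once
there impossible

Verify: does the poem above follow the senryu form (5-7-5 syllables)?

Line 1: "white bloom shakes like frog": 1+1+1+1+1 = 5 ✓
Line 2: "some eternity slides once": 1+4+1+1 = 7 ✓
Line 3: "there impossible": 1+4 = 5 ✓

Yes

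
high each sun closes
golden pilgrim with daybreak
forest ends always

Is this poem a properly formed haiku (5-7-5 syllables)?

Line 1: high(1) + each(1) + sun(1) + closes(2) = 5 ✓
Line 2: golden(2) + pilgrim(2) + with(1) + daybreak(2) = 7 ✓
Line 3: forest(2) + ends(1) + always(2) = 5 ✓

Yes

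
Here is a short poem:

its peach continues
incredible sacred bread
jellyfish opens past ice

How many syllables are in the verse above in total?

Line 1: its(1) + peach(1) + continues(3) = 5
Line 2: incredible(4) + sacred(2) + bread(1) = 7
Line 3: jellyfish(3) + opens(2) + past(1) + ice(1) = 7
Total: 5 + 7 + 7 = 19

19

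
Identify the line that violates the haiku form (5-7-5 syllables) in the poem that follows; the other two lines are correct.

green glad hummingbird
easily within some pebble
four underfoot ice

Line 1: green(1) + glad(1) + hummingbird(3) = 5 ✓
Line 2: easily(3) + within(2) + some(1) + pebble(2) = 8 (expected 7)
Line 3: four(1) + underfoot(3) + ice(1) = 5 ✓

The second line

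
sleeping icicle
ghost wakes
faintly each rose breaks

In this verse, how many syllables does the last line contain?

5

The last line: faintly(2) + each(1) + rose(1) + breaks(1) = 5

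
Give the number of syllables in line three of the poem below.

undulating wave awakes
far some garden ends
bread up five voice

Line three: bread(1) + up(1) + five(1) + voice(1) = 4

4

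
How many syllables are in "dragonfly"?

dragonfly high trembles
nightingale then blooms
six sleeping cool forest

3

"dragonfly" has 3 syllables.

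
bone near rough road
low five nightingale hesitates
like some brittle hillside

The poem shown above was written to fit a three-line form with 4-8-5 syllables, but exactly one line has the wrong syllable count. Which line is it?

The third line

Line 1: bone (1), near (1), rough (1), road (1) → 4 ✓
Line 2: low (1), five (1), nightingale (3), hesitates (3) → 8 ✓
Line 3: like (1), some (1), brittle (2), hillside (2) → 6 (expected 5)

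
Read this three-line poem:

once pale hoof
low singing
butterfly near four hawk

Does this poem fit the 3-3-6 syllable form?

Line 1: "once pale hoof": 1+1+1 = 3 ✓
Line 2: "low singing": 1+2 = 3 ✓
Line 3: "butterfly near four hawk": 3+1+1+1 = 6 ✓

Yes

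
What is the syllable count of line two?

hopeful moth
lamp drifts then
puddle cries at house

3

Line two: lamp (1), drifts (1), then (1) → 3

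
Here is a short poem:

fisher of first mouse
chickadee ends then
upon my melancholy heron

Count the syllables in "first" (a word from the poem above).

1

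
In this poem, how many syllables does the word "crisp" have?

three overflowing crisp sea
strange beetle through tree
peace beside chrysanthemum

1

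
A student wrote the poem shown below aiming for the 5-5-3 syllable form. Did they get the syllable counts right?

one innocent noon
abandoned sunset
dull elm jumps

Yes

Line 1: "one innocent noon": 1+3+1 = 5 ✓
Line 2: "abandoned sunset": 3+2 = 5 ✓
Line 3: "dull elm jumps": 1+1+1 = 3 ✓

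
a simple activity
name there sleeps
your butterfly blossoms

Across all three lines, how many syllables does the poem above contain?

16

Line 1: a(1) + simple(2) + activity(4) = 7
Line 2: name(1) + there(1) + sleeps(1) = 3
Line 3: your(1) + butterfly(3) + blossoms(2) = 6
Total: 7 + 3 + 6 = 16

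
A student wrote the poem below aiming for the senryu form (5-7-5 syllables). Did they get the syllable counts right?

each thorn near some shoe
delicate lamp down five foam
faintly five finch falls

Yes

Line 1: each (1), thorn (1), near (1), some (1), shoe (1) → 5 ✓
Line 2: delicate (3), lamp (1), down (1), five (1), foam (1) → 7 ✓
Line 3: faintly (2), five (1), finch (1), falls (1) → 5 ✓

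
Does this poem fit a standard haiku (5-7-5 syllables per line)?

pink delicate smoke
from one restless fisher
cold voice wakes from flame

Line 1: "pink delicate smoke": 1+3+1 = 5 ✓
Line 2: "from one restless fisher": 1+1+2+2 = 6 (expected 7)
Line 3: "cold voice wakes from flame": 1+1+1+1+1 = 5 ✓

No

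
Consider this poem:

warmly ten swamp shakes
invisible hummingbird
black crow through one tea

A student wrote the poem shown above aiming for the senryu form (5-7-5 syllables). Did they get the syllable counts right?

Line 1: warmly (2), ten (1), swamp (1), shakes (1) → 5 ✓
Line 2: invisible (4), hummingbird (3) → 7 ✓
Line 3: black (1), crow (1), through (1), one (1), tea (1) → 5 ✓

Yes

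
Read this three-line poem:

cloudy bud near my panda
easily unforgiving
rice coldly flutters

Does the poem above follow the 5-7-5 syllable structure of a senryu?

No

Line 1: cloudy(2) + bud(1) + near(1) + my(1) + panda(2) = 7 (expected 5)
Line 2: easily(3) + unforgiving(4) = 7 ✓
Line 3: rice(1) + coldly(2) + flutters(2) = 5 ✓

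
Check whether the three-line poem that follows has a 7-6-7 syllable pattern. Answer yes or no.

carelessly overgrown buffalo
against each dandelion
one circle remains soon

No

Line 1: carelessly (3), overgrown (3), buffalo (3) → 9 (expected 7)
Line 2: against (2), each (1), dandelion (4) → 7 (expected 6)
Line 3: one (1), circle (2), remains (2), soon (1) → 6 (expected 7)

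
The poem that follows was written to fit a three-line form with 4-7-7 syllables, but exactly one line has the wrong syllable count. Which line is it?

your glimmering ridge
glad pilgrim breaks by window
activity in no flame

The first line

Line 1: your(1) + glimmering(3) + ridge(1) = 5 (expected 4)
Line 2: glad(1) + pilgrim(2) + breaks(1) + by(1) + window(2) = 7 ✓
Line 3: activity(4) + in(1) + no(1) + flame(1) = 7 ✓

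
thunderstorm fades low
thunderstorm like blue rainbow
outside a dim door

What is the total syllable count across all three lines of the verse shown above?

17

Line 1: thunderstorm (3), fades (1), low (1) → 5
Line 2: thunderstorm (3), like (1), blue (1), rainbow (2) → 7
Line 3: outside (2), a (1), dim (1), door (1) → 5
Total: 5 + 7 + 5 = 17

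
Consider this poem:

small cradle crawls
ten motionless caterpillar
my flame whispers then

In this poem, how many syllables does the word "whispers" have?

2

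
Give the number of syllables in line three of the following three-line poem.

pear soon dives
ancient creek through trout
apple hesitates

Line three: apple (2), hesitates (3) → 5

5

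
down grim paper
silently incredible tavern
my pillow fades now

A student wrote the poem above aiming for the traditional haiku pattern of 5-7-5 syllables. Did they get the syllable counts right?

Line 1: down(1) + grim(1) + paper(2) = 4 (expected 5)
Line 2: silently(3) + incredible(4) + tavern(2) = 9 (expected 7)
Line 3: my(1) + pillow(2) + fades(1) + now(1) = 5 ✓

No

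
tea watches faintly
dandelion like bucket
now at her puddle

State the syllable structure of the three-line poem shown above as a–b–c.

5–7–5

Line 1: tea(1) + watches(2) + faintly(2) = 5
Line 2: dandelion(4) + like(1) + bucket(2) = 7
Line 3: now(1) + at(1) + her(1) + puddle(2) = 5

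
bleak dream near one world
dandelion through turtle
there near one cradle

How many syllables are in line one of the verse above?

Line one: "bleak dream near one world": 1+1+1+1+1 = 5

5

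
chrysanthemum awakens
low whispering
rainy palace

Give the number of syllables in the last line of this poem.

The last line: rainy (2), palace (2) → 4

4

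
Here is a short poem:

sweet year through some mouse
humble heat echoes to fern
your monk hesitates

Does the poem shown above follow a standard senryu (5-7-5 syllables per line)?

Line 1: sweet (1), year (1), through (1), some (1), mouse (1) → 5 ✓
Line 2: humble (2), heat (1), echoes (2), to (1), fern (1) → 7 ✓
Line 3: your (1), monk (1), hesitates (3) → 5 ✓

Yes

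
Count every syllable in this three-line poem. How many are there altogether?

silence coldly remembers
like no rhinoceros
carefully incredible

Line 1: silence(2) + coldly(2) + remembers(3) = 7
Line 2: like(1) + no(1) + rhinoceros(4) = 6
Line 3: carefully(3) + incredible(4) = 7
Total: 7 + 6 + 7 = 20

20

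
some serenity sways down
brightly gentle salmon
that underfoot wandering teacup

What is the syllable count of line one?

Line one: some(1) + serenity(4) + sways(1) + down(1) = 7

7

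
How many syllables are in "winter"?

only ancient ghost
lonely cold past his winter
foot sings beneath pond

"winter" has 2 syllables.

2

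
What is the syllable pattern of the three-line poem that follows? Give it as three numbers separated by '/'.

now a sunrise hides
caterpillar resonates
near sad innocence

5/7/5

Line 1: now (1), a (1), sunrise (2), hides (1) → 5
Line 2: caterpillar (4), resonates (3) → 7
Line 3: near (1), sad (1), innocence (3) → 5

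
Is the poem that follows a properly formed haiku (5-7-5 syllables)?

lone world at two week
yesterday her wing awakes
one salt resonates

Line 1: lone(1) + world(1) + at(1) + two(1) + week(1) = 5 ✓
Line 2: yesterday(3) + her(1) + wing(1) + awakes(2) = 7 ✓
Line 3: one(1) + salt(1) + resonates(3) = 5 ✓

Yes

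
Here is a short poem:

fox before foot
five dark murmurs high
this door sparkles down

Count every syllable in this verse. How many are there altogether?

14

Line 1: fox (1), before (2), foot (1) → 4
Line 2: five (1), dark (1), murmurs (2), high (1) → 5
Line 3: this (1), door (1), sparkles (2), down (1) → 5
Total: 4 + 5 + 5 = 14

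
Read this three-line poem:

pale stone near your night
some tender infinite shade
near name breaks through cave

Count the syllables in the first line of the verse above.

The first line: pale(1) + stone(1) + near(1) + your(1) + night(1) = 5

5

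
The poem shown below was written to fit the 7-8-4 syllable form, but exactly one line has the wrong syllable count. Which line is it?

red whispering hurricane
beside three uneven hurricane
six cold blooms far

Line 2

Line 1: red(1) + whispering(3) + hurricane(3) = 7 ✓
Line 2: beside(2) + three(1) + uneven(3) + hurricane(3) = 9 (expected 8)
Line 3: six(1) + cold(1) + blooms(1) + far(1) = 4 ✓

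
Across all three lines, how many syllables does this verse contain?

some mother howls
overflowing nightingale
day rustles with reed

16

Line 1: some(1) + mother(2) + howls(1) = 4
Line 2: overflowing(4) + nightingale(3) = 7
Line 3: day(1) + rustles(2) + with(1) + reed(1) = 5
Total: 4 + 7 + 5 = 16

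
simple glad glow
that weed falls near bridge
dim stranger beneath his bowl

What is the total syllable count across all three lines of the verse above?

16

Line 1: simple (2), glad (1), glow (1) → 4
Line 2: that (1), weed (1), falls (1), near (1), bridge (1) → 5
Line 3: dim (1), stranger (2), beneath (2), his (1), bowl (1) → 7
Total: 4 + 5 + 7 = 16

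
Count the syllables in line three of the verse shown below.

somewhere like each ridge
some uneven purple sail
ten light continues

Line three: ten (1), light (1), continues (3) → 5

5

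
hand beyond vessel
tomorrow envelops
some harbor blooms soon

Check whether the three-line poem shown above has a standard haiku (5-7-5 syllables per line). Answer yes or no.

Line 1: hand(1) + beyond(2) + vessel(2) = 5 ✓
Line 2: tomorrow(3) + envelops(3) = 6 (expected 7)
Line 3: some(1) + harbor(2) + blooms(1) + soon(1) = 5 ✓

No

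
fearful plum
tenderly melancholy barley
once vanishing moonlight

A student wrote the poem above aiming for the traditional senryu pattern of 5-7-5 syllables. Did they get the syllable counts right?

No

Line 1: fearful(2) + plum(1) = 3 (expected 5)
Line 2: tenderly(3) + melancholy(4) + barley(2) = 9 (expected 7)
Line 3: once(1) + vanishing(3) + moonlight(2) = 6 (expected 5)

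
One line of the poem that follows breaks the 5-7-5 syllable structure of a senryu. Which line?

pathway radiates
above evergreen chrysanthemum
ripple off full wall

Line 2

Line 1: "pathway radiates": 2+3 = 5 ✓
Line 2: "above evergreen chrysanthemum": 2+3+4 = 9 (expected 7)
Line 3: "ripple off full wall": 2+1+1+1 = 5 ✓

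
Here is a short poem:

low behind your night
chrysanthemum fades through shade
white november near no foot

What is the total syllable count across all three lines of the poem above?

Line 1: low (1), behind (2), your (1), night (1) → 5
Line 2: chrysanthemum (4), fades (1), through (1), shade (1) → 7
Line 3: white (1), november (3), near (1), no (1), foot (1) → 7
Total: 5 + 7 + 7 = 19

19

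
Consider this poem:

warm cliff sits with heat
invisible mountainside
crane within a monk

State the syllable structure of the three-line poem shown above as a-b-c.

5-7-5

Line 1: warm (1), cliff (1), sits (1), with (1), heat (1) → 5
Line 2: invisible (4), mountainside (3) → 7
Line 3: crane (1), within (2), a (1), monk (1) → 5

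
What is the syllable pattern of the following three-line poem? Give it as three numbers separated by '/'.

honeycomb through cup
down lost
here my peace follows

Line 1: honeycomb(3) + through(1) + cup(1) = 5
Line 2: down(1) + lost(1) = 2
Line 3: here(1) + my(1) + peace(1) + follows(2) = 5

5/2/5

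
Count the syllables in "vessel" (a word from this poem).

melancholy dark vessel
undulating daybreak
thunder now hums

2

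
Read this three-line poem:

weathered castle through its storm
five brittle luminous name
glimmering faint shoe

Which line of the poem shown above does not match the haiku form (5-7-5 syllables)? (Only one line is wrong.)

The first line

Line 1: weathered(2) + castle(2) + through(1) + its(1) + storm(1) = 7 (expected 5)
Line 2: five(1) + brittle(2) + luminous(3) + name(1) = 7 ✓
Line 3: glimmering(3) + faint(1) + shoe(1) = 5 ✓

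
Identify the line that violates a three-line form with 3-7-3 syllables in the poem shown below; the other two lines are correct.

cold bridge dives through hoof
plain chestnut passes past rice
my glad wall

Line 1: "cold bridge dives through hoof": 1+1+1+1+1 = 5 (expected 3)
Line 2: "plain chestnut passes past rice": 1+2+2+1+1 = 7 ✓
Line 3: "my glad wall": 1+1+1 = 3 ✓

Line 1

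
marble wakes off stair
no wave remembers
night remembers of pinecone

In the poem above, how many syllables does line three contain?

Line three: night (1), remembers (3), of (1), pinecone (2) → 7

7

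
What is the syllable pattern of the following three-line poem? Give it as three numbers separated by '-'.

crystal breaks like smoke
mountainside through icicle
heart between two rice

5-7-5

Line 1: crystal (2), breaks (1), like (1), smoke (1) → 5
Line 2: mountainside (3), through (1), icicle (3) → 7
Line 3: heart (1), between (2), two (1), rice (1) → 5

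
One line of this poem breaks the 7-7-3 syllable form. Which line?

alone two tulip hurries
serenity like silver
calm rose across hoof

Line 1: alone (2), two (1), tulip (2), hurries (2) → 7 ✓
Line 2: serenity (4), like (1), silver (2) → 7 ✓
Line 3: calm (1), rose (1), across (2), hoof (1) → 5 (expected 3)

The third line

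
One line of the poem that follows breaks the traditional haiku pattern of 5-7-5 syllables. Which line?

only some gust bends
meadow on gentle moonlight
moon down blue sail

Line 1: "only some gust bends": 2+1+1+1 = 5 ✓
Line 2: "meadow on gentle moonlight": 2+1+2+2 = 7 ✓
Line 3: "moon down blue sail": 1+1+1+1 = 4 (expected 5)

The third line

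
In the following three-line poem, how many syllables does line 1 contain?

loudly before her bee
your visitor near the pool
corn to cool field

6

Line 1: "loudly before her bee": 2+2+1+1 = 6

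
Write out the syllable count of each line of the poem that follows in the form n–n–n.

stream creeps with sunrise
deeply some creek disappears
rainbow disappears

Line 1: stream (1), creeps (1), with (1), sunrise (2) → 5
Line 2: deeply (2), some (1), creek (1), disappears (3) → 7
Line 3: rainbow (2), disappears (3) → 5

5–7–5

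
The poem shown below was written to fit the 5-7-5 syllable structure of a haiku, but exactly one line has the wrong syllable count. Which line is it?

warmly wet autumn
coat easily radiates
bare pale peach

Line 1: warmly(2) + wet(1) + autumn(2) = 5 ✓
Line 2: coat(1) + easily(3) + radiates(3) = 7 ✓
Line 3: bare(1) + pale(1) + peach(1) = 3 (expected 5)

The third line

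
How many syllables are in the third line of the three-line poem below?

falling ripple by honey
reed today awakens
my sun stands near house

The third line: my(1) + sun(1) + stands(1) + near(1) + house(1) = 5

5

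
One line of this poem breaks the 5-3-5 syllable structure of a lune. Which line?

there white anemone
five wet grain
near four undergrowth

Line 1: there (1), white (1), anemone (4) → 6 (expected 5)
Line 2: five (1), wet (1), grain (1) → 3 ✓
Line 3: near (1), four (1), undergrowth (3) → 5 ✓

Line 1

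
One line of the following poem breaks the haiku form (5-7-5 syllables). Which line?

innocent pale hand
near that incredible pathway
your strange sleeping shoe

Line 2

Line 1: innocent (3), pale (1), hand (1) → 5 ✓
Line 2: near (1), that (1), incredible (4), pathway (2) → 8 (expected 7)
Line 3: your (1), strange (1), sleeping (2), shoe (1) → 5 ✓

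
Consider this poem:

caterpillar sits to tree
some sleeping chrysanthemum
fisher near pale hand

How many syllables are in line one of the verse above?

Line one: caterpillar(4) + sits(1) + to(1) + tree(1) = 7

7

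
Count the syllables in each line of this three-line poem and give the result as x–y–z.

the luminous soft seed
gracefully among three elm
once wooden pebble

6–7–5

Line 1: the(1) + luminous(3) + soft(1) + seed(1) = 6
Line 2: gracefully(3) + among(2) + three(1) + elm(1) = 7
Line 3: once(1) + wooden(2) + pebble(2) = 5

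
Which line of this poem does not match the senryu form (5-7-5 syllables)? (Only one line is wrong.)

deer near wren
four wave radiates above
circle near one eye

Line 1: deer(1) + near(1) + wren(1) = 3 (expected 5)
Line 2: four(1) + wave(1) + radiates(3) + above(2) = 7 ✓
Line 3: circle(2) + near(1) + one(1) + eye(1) = 5 ✓

Line 1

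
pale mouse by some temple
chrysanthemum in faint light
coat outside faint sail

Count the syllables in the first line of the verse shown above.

The first line: pale (1), mouse (1), by (1), some (1), temple (2) → 6

6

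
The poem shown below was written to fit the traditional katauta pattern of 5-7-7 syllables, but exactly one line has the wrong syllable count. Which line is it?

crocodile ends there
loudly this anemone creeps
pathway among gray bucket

Line 2

Line 1: "crocodile ends there": 3+1+1 = 5 ✓
Line 2: "loudly this anemone creeps": 2+1+4+1 = 8 (expected 7)
Line 3: "pathway among gray bucket": 2+2+1+2 = 7 ✓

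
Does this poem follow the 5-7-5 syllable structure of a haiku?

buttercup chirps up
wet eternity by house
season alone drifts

Line 1: buttercup(3) + chirps(1) + up(1) = 5 ✓
Line 2: wet(1) + eternity(4) + by(1) + house(1) = 7 ✓
Line 3: season(2) + alone(2) + drifts(1) = 5 ✓

Yes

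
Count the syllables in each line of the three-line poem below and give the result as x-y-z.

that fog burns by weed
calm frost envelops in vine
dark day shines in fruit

Line 1: that (1), fog (1), burns (1), by (1), weed (1) → 5
Line 2: calm (1), frost (1), envelops (3), in (1), vine (1) → 7
Line 3: dark (1), day (1), shines (1), in (1), fruit (1) → 5

5-7-5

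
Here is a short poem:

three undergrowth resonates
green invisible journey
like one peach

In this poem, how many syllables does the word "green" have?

1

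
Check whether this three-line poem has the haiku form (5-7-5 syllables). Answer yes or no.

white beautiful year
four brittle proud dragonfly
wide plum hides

No

Line 1: white (1), beautiful (3), year (1) → 5 ✓
Line 2: four (1), brittle (2), proud (1), dragonfly (3) → 7 ✓
Line 3: wide (1), plum (1), hides (1) → 3 (expected 5)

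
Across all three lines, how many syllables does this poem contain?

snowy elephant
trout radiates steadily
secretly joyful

Line 1: snowy(2) + elephant(3) = 5
Line 2: trout(1) + radiates(3) + steadily(3) = 7
Line 3: secretly(3) + joyful(2) = 5
Total: 5 + 7 + 5 = 17

17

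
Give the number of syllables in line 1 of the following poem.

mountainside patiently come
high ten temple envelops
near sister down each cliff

Line 1: mountainside (3), patiently (3), come (1) → 7

7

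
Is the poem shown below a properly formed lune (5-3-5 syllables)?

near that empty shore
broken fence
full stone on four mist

Yes

Line 1: near(1) + that(1) + empty(2) + shore(1) = 5 ✓
Line 2: broken(2) + fence(1) = 3 ✓
Line 3: full(1) + stone(1) + on(1) + four(1) + mist(1) = 5 ✓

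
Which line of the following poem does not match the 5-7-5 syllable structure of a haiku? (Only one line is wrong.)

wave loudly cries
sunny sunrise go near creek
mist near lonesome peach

Line 1

Line 1: wave(1) + loudly(2) + cries(1) = 4 (expected 5)
Line 2: sunny(2) + sunrise(2) + go(1) + near(1) + creek(1) = 7 ✓
Line 3: mist(1) + near(1) + lonesome(2) + peach(1) = 5 ✓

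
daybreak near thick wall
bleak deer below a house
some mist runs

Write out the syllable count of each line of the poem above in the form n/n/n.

Line 1: daybreak (2), near (1), thick (1), wall (1) → 5
Line 2: bleak (1), deer (1), below (2), a (1), house (1) → 6
Line 3: some (1), mist (1), runs (1) → 3

5/6/3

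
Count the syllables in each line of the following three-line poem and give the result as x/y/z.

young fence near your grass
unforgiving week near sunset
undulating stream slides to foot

5/8/8

Line 1: young(1) + fence(1) + near(1) + your(1) + grass(1) = 5
Line 2: unforgiving(4) + week(1) + near(1) + sunset(2) = 8
Line 3: undulating(4) + stream(1) + slides(1) + to(1) + foot(1) = 8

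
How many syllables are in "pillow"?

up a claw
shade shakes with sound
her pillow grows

"pillow" has 2 syllables.

2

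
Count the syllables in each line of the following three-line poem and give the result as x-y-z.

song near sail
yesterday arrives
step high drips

3-5-3

Line 1: song (1), near (1), sail (1) → 3
Line 2: yesterday (3), arrives (2) → 5
Line 3: step (1), high (1), drips (1) → 3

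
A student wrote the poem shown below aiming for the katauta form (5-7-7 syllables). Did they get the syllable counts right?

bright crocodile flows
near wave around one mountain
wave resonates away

No

Line 1: bright (1), crocodile (3), flows (1) → 5 ✓
Line 2: near (1), wave (1), around (2), one (1), mountain (2) → 7 ✓
Line 3: wave (1), resonates (3), away (2) → 6 (expected 7)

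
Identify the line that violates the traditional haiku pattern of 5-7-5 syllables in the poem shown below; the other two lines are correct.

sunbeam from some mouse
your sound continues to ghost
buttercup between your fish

The third line

Line 1: sunbeam(2) + from(1) + some(1) + mouse(1) = 5 ✓
Line 2: your(1) + sound(1) + continues(3) + to(1) + ghost(1) = 7 ✓
Line 3: buttercup(3) + between(2) + your(1) + fish(1) = 7 (expected 5)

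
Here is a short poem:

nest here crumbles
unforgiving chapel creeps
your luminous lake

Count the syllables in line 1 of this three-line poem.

4

Line 1: "nest here crumbles": 1+1+2 = 4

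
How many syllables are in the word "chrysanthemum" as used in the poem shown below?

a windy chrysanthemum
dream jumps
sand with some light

4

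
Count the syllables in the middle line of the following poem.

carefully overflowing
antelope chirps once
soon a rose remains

The middle line: antelope(3) + chirps(1) + once(1) = 5

5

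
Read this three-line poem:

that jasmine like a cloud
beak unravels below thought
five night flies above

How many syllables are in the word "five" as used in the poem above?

1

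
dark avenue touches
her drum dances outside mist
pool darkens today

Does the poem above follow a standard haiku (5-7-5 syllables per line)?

Line 1: "dark avenue touches": 1+3+2 = 6 (expected 5)
Line 2: "her drum dances outside mist": 1+1+2+2+1 = 7 ✓
Line 3: "pool darkens today": 1+2+2 = 5 ✓

No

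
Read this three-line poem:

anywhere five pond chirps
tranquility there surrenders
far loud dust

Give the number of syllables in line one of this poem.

Line one: "anywhere five pond chirps": 3+1+1+1 = 6

6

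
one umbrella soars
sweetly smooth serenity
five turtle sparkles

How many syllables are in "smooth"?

1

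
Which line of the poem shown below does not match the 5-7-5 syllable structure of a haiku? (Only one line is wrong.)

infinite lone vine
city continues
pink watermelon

Line 1: infinite(3) + lone(1) + vine(1) = 5 ✓
Line 2: city(2) + continues(3) = 5 (expected 7)
Line 3: pink(1) + watermelon(4) = 5 ✓

Line 2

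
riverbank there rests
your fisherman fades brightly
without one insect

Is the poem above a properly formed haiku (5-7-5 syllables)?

Line 1: "riverbank there rests": 3+1+1 = 5 ✓
Line 2: "your fisherman fades brightly": 1+3+1+2 = 7 ✓
Line 3: "without one insect": 2+1+2 = 5 ✓

Yes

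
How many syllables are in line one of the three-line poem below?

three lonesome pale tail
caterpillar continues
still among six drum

5

Line one: three (1), lonesome (2), pale (1), tail (1) → 5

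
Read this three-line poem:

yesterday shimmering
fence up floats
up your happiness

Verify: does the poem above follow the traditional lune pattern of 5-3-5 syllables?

Line 1: yesterday (3), shimmering (3) → 6 (expected 5)
Line 2: fence (1), up (1), floats (1) → 3 ✓
Line 3: up (1), your (1), happiness (3) → 5 ✓

No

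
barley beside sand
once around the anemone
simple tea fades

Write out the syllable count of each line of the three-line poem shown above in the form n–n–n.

5–8–4

Line 1: "barley beside sand": 2+2+1 = 5
Line 2: "once around the anemone": 1+2+1+4 = 8
Line 3: "simple tea fades": 2+1+1 = 4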